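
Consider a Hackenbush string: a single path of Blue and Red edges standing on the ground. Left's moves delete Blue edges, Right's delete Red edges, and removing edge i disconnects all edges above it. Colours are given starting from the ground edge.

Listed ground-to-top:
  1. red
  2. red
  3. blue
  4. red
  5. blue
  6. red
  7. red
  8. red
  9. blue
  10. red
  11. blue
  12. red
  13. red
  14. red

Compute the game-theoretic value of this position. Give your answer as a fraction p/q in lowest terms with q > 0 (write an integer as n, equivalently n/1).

-7087/4096

Prefix values for red red blue red blue red red red blue red blue red red red via {L|R} + simplicity:
edge 1 of 14 (red): { none | 0 } => -1
edge 2 of 14 (red): { none | -1 0 } => -2
edge 3 of 14 (blue): { -2 | -1 0 } => -3/2
edge 4 of 14 (red): { -2 | -3/2 -1 0 } => -7/4
edge 5 of 14 (blue): { -2 -7/4 | -3/2 -1 0 } => -13/8
edge 6 of 14 (red): { -2 -7/4 | -13/8 -3/2 -1 0 } => -27/16
edge 7 of 14 (red): { -2 -7/4 | -27/16 -13/8 -3/2 -1 0 } => -55/32
edge 8 of 14 (red): { -2 -7/4 | -55/32 -27/16 -13/8 -3/2 -1 0 } => -111/64
edge 9 of 14 (blue): { -2 -7/4 -111/64 | -55/32 -27/16 -13/8 -3/2 -1 0 } => -221/128
edge 10 of 14 (red): { -2 -7/4 -111/64 | -221/128 -55/32 -27/16 -13/8 -3/2 -1 0 } => -443/256
edge 11 of 14 (blue): { -2 -7/4 -111/64 -443/256 | -221/128 -55/32 -27/16 -13/8 -3/2 -1 0 } => -885/512
edge 12 of 14 (red): { -2 -7/4 -111/64 -443/256 | -885/512 -221/128 -55/32 -27/16 -13/8 -3/2 -1 0 } => -1771/1024
edge 13 of 14 (red): { -2 -7/4 -111/64 -443/256 | -1771/1024 -885/512 -221/128 -55/32 -27/16 -13/8 -3/2 -1 0 } => -3543/2048
edge 14 of 14 (red): { -2 -7/4 -111/64 -443/256 | -3543/2048 -1771/1024 -885/512 -221/128 -55/32 -27/16 -13/8 -3/2 -1 0 } => -7087/4096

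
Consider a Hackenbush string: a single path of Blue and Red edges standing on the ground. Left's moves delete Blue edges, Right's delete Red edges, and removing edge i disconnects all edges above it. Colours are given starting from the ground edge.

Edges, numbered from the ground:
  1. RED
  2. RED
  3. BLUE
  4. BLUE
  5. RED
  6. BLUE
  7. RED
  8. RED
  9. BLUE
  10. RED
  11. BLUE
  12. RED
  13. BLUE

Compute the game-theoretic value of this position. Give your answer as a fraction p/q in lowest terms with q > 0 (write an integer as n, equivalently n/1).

-2773/2048

edge 1 of 13 (RED): {  | 0 } — -1
edge 2 of 13 (RED): {  | -1; 0 } — -2
edge 3 of 13 (BLUE): { -2 | -1; 0 } — -3/2
edge 4 of 13 (BLUE): { -2; -3/2 | -1; 0 } — -5/4
edge 5 of 13 (RED): { -2; -3/2 | -5/4; -1; 0 } — -11/8
edge 6 of 13 (BLUE): { -2; -3/2; -11/8 | -5/4; -1; 0 } — -21/16
edge 7 of 13 (RED): { -2; -3/2; -11/8 | -21/16; -5/4; -1; 0 } — -43/32
edge 8 of 13 (RED): { -2; -3/2; -11/8 | -43/32; -21/16; -5/4; -1; 0 } — -87/64
edge 9 of 13 (BLUE): { -2; -3/2; -11/8; -87/64 | -43/32; -21/16; -5/4; -1; 0 } — -173/128
edge 10 of 13 (RED): { -2; -3/2; -11/8; -87/64 | -173/128; -43/32; -21/16; -5/4; -1; 0 } — -347/256
edge 11 of 13 (BLUE): { -2; -3/2; -11/8; -87/64; -347/256 | -173/128; -43/32; -21/16; -5/4; -1; 0 } — -693/512
edge 12 of 13 (RED): { -2; -3/2; -11/8; -87/64; -347/256 | -693/512; -173/128; -43/32; -21/16; -5/4; -1; 0 } — -1387/1024
edge 13 of 13 (BLUE): { -2; -3/2; -11/8; -87/64; -347/256; -1387/1024 | -693/512; -173/128; -43/32; -21/16; -5/4; -1; 0 } — -2773/2048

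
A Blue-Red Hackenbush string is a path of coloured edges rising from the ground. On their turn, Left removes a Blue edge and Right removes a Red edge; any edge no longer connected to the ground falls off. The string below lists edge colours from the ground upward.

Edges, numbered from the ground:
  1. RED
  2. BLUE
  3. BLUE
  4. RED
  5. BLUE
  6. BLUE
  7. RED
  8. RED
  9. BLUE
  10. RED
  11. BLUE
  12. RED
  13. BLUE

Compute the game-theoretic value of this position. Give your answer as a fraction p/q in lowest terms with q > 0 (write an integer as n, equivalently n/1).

-1237/4096

Recurse on prefixes of the 13-edge string RED BLUE BLUE RED BLUE BLUE RED RED BLUE RED BLUE RED BLUE:
value(R) = { (no moves) | 0 } gives -1
value(RB) = { -1 | 0 } gives -1/2
value(RBB) = { -1, -1/2 | 0 } gives -1/4
value(RBBR) = { -1, -1/2 | -1/4, 0 } gives -3/8
value(RBBRB) = { -1, -1/2, -3/8 | -1/4, 0 } gives -5/16
value(RBBRBB) = { -1, -1/2, -3/8, -5/16 | -1/4, 0 } gives -9/32
value(RBBRBBR) = { -1, -1/2, -3/8, -5/16 | -9/32, -1/4, 0 } gives -19/64
value(RBBRBBRR) = { -1, -1/2, -3/8, -5/16 | -19/64, -9/32, -1/4, 0 } gives -39/128
value(RBBRBBRRB) = { -1, -1/2, -3/8, -5/16, -39/128 | -19/64, -9/32, -1/4, 0 } gives -77/256
value(RBBRBBRRBR) = { -1, -1/2, -3/8, -5/16, -39/128 | -77/256, -19/64, -9/32, -1/4, 0 } gives -155/512
value(RBBRBBRRBRB) = { -1, -1/2, -3/8, -5/16, -39/128, -155/512 | -77/256, -19/64, -9/32, -1/4, 0 } gives -309/1024
value(RBBRBBRRBRBR) = { -1, -1/2, -3/8, -5/16, -39/128, -155/512 | -309/1024, -77/256, -19/64, -9/32, -1/4, 0 } gives -619/2048
value(RBBRBBRRBRBRB) = { -1, -1/2, -3/8, -5/16, -39/128, -155/512, -619/2048 | -309/1024, -77/256, -19/64, -9/32, -1/4, 0 } gives -1237/4096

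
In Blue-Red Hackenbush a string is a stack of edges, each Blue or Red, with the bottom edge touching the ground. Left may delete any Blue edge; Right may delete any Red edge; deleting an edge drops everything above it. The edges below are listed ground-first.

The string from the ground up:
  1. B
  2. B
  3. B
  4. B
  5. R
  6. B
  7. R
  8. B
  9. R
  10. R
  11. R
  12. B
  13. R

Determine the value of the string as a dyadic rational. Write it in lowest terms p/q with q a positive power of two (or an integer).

1861/512

Prefix values for B B B B R B R B R R R B R via {L|R} + simplicity:
val_1 [B]  L=[0]  R=[none]  = 1
val_2 [BB]  L=[0 1]  R=[none]  = 2
val_3 [BBB]  L=[0 1 2]  R=[none]  = 3
val_4 [BBBB]  L=[0 1 2 3]  R=[none]  = 4
val_5 [BBBBR]  L=[0 1 2 3]  R=[4]  = 7/2
val_6 [BBBBRB]  L=[0 1 2 3 7/2]  R=[4]  = 15/4
val_7 [BBBBRBR]  L=[0 1 2 3 7/2]  R=[15/4 4]  = 29/8
val_8 [BBBBRBRB]  L=[0 1 2 3 7/2 29/8]  R=[15/4 4]  = 59/16
val_9 [BBBBRBRBR]  L=[0 1 2 3 7/2 29/8]  R=[59/16 15/4 4]  = 117/32
val_10 [BBBBRBRBRR]  L=[0 1 2 3 7/2 29/8]  R=[117/32 59/16 15/4 4]  = 233/64
val_11 [BBBBRBRBRRR]  L=[0 1 2 3 7/2 29/8]  R=[233/64 117/32 59/16 15/4 4]  = 465/128
val_12 [BBBBRBRBRRRB]  L=[0 1 2 3 7/2 29/8 465/128]  R=[233/64 117/32 59/16 15/4 4]  = 931/256
val_13 [BBBBRBRBRRRBR]  L=[0 1 2 3 7/2 29/8 465/128]  R=[931/256 233/64 117/32 59/16 15/4 4]  = 1861/512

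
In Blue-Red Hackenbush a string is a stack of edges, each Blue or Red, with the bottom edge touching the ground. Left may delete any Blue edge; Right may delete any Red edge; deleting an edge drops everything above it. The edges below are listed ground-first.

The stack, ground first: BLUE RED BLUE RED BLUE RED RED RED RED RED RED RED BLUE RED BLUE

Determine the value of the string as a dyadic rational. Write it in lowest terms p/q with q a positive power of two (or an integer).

edge 1 of 15 (BLUE): { 0 | (no moves) } ⇒ 1
edge 2 of 15 (RED): { 0 | 1 } ⇒ 1/2
edge 3 of 15 (BLUE): { 0 1/2 | 1 } ⇒ 3/4
edge 4 of 15 (RED): { 0 1/2 | 3/4 1 } ⇒ 5/8
edge 5 of 15 (BLUE): { 0 1/2 5/8 | 3/4 1 } ⇒ 11/16
edge 6 of 15 (RED): { 0 1/2 5/8 | 11/16 3/4 1 } ⇒ 21/32
edge 7 of 15 (RED): { 0 1/2 5/8 | 21/32 11/16 3/4 1 } ⇒ 41/64
edge 8 of 15 (RED): { 0 1/2 5/8 | 41/64 21/32 11/16 3/4 1 } ⇒ 81/128
edge 9 of 15 (RED): { 0 1/2 5/8 | 81/128 41/64 21/32 11/16 3/4 1 } ⇒ 161/256
edge 10 of 15 (RED): { 0 1/2 5/8 | 161/256 81/128 41/64 21/32 11/16 3/4 1 } ⇒ 321/512
edge 11 of 15 (RED): { 0 1/2 5/8 | 321/512 161/256 81/128 41/64 21/32 11/16 3/4 1 } ⇒ 641/1024
edge 12 of 15 (RED): { 0 1/2 5/8 | 641/1024 321/512 161/256 81/128 41/64 21/32 11/16 3/4 1 } ⇒ 1281/2048
edge 13 of 15 (BLUE): { 0 1/2 5/8 1281/2048 | 641/1024 321/512 161/256 81/128 41/64 21/32 11/16 3/4 1 } ⇒ 2563/4096
edge 14 of 15 (RED): { 0 1/2 5/8 1281/2048 | 2563/4096 641/1024 321/512 161/256 81/128 41/64 21/32 11/16 3/4 1 } ⇒ 5125/8192
edge 15 of 15 (BLUE): { 0 1/2 5/8 1281/2048 5125/8192 | 2563/4096 641/1024 321/512 161/256 81/128 41/64 21/32 11/16 3/4 1 } ⇒ 10251/16384

10251/16384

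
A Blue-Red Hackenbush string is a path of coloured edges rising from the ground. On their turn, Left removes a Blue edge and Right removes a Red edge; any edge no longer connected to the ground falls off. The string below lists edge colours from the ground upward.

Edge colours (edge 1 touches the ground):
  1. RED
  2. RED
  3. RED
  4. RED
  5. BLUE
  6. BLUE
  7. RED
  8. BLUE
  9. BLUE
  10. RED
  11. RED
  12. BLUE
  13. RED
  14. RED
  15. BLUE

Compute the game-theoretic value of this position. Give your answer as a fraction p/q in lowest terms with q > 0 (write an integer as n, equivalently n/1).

-6765/2048

Prefix values for RED RED RED RED BLUE BLUE RED BLUE BLUE RED RED BLUE RED RED BLUE via {L|R} + simplicity:
R: Left { (no moves) }, Right { 0 } => simplest -1
RR: Left { (no moves) }, Right { -1, 0 } => simplest -2
RRR: Left { (no moves) }, Right { -2, -1, 0 } => simplest -3
RRRR: Left { (no moves) }, Right { -3, -2, -1, 0 } => simplest -4
RRRRB: Left { -4 }, Right { -3, -2, -1, 0 } => simplest -7/2
RRRRBB: Left { -4, -7/2 }, Right { -3, -2, -1, 0 } => simplest -13/4
RRRRBBR: Left { -4, -7/2 }, Right { -13/4, -3, -2, -1, 0 } => simplest -27/8
RRRRBBRB: Left { -4, -7/2, -27/8 }, Right { -13/4, -3, -2, -1, 0 } => simplest -53/16
RRRRBBRBB: Left { -4, -7/2, -27/8, -53/16 }, Right { -13/4, -3, -2, -1, 0 } => simplest -105/32
RRRRBBRBBR: Left { -4, -7/2, -27/8, -53/16 }, Right { -105/32, -13/4, -3, -2, -1, 0 } => simplest -211/64
RRRRBBRBBRR: Left { -4, -7/2, -27/8, -53/16 }, Right { -211/64, -105/32, -13/4, -3, -2, -1, 0 } => simplest -423/128
RRRRBBRBBRRB: Left { -4, -7/2, -27/8, -53/16, -423/128 }, Right { -211/64, -105/32, -13/4, -3, -2, -1, 0 } => simplest -845/256
RRRRBBRBBRRBR: Left { -4, -7/2, -27/8, -53/16, -423/128 }, Right { -845/256, -211/64, -105/32, -13/4, -3, -2, -1, 0 } => simplest -1691/512
RRRRBBRBBRRBRR: Left { -4, -7/2, -27/8, -53/16, -423/128 }, Right { -1691/512, -845/256, -211/64, -105/32, -13/4, -3, -2, -1, 0 } => simplest -3383/1024
RRRRBBRBBRRBRRB: Left { -4, -7/2, -27/8, -53/16, -423/128, -3383/1024 }, Right { -1691/512, -845/256, -211/64, -105/32, -13/4, -3, -2, -1, 0 } => simplest -6765/2048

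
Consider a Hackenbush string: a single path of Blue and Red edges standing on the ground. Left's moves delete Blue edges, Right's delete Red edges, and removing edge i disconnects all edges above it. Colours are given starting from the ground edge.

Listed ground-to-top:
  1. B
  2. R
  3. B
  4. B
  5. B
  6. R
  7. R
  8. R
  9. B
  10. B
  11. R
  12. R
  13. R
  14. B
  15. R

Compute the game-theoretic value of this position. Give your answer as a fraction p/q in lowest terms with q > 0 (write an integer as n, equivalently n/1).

14533/16384

Prefix values for B R B B B R R R B B R R R B R via {L|R} + simplicity:
val_1 [B]  L=[0]  R=[∅]  → 1
val_2 [BR]  L=[0]  R=[1]  → 1/2
val_3 [BRB]  L=[0 1/2]  R=[1]  → 3/4
val_4 [BRBB]  L=[0 1/2 3/4]  R=[1]  → 7/8
val_5 [BRBBB]  L=[0 1/2 3/4 7/8]  R=[1]  → 15/16
val_6 [BRBBBR]  L=[0 1/2 3/4 7/8]  R=[15/16 1]  → 29/32
val_7 [BRBBBRR]  L=[0 1/2 3/4 7/8]  R=[29/32 15/16 1]  → 57/64
val_8 [BRBBBRRR]  L=[0 1/2 3/4 7/8]  R=[57/64 29/32 15/16 1]  → 113/128
val_9 [BRBBBRRRB]  L=[0 1/2 3/4 7/8 113/128]  R=[57/64 29/32 15/16 1]  → 227/256
val_10 [BRBBBRRRBB]  L=[0 1/2 3/4 7/8 113/128 227/256]  R=[57/64 29/32 15/16 1]  → 455/512
val_11 [BRBBBRRRBBR]  L=[0 1/2 3/4 7/8 113/128 227/256]  R=[455/512 57/64 29/32 15/16 1]  → 909/1024
val_12 [BRBBBRRRBBRR]  L=[0 1/2 3/4 7/8 113/128 227/256]  R=[909/1024 455/512 57/64 29/32 15/16 1]  → 1817/2048
val_13 [BRBBBRRRBBRRR]  L=[0 1/2 3/4 7/8 113/128 227/256]  R=[1817/2048 909/1024 455/512 57/64 29/32 15/16 1]  → 3633/4096
val_14 [BRBBBRRRBBRRRB]  L=[0 1/2 3/4 7/8 113/128 227/256 3633/4096]  R=[1817/2048 909/1024 455/512 57/64 29/32 15/16 1]  → 7267/8192
val_15 [BRBBBRRRBBRRRBR]  L=[0 1/2 3/4 7/8 113/128 227/256 3633/4096]  R=[7267/8192 1817/2048 909/1024 455/512 57/64 29/32 15/16 1]  → 14533/16384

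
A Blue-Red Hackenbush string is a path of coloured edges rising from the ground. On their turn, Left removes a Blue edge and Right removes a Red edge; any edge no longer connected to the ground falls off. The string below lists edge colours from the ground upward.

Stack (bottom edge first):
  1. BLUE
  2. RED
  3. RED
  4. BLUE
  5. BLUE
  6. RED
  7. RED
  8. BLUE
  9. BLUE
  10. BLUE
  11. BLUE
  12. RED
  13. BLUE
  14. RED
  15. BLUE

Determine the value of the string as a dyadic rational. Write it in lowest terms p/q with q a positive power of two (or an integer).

6635/16384

Build val(s[:k]) for k = 1..15, string s = BLUE RED RED BLUE BLUE RED RED BLUE BLUE BLUE BLUE RED BLUE RED BLUE.
edge 1 of 15 (BLUE): { 0 | ∅ } so 1
edge 2 of 15 (RED): { 0 | 1 } so 1/2
edge 3 of 15 (RED): { 0 | 1/2 1 } so 1/4
edge 4 of 15 (BLUE): { 0 1/4 | 1/2 1 } so 3/8
edge 5 of 15 (BLUE): { 0 1/4 3/8 | 1/2 1 } so 7/16
edge 6 of 15 (RED): { 0 1/4 3/8 | 7/16 1/2 1 } so 13/32
edge 7 of 15 (RED): { 0 1/4 3/8 | 13/32 7/16 1/2 1 } so 25/64
edge 8 of 15 (BLUE): { 0 1/4 3/8 25/64 | 13/32 7/16 1/2 1 } so 51/128
edge 9 of 15 (BLUE): { 0 1/4 3/8 25/64 51/128 | 13/32 7/16 1/2 1 } so 103/256
edge 10 of 15 (BLUE): { 0 1/4 3/8 25/64 51/128 103/256 | 13/32 7/16 1/2 1 } so 207/512
edge 11 of 15 (BLUE): { 0 1/4 3/8 25/64 51/128 103/256 207/512 | 13/32 7/16 1/2 1 } so 415/1024
edge 12 of 15 (RED): { 0 1/4 3/8 25/64 51/128 103/256 207/512 | 415/1024 13/32 7/16 1/2 1 } so 829/2048
edge 13 of 15 (BLUE): { 0 1/4 3/8 25/64 51/128 103/256 207/512 829/2048 | 415/1024 13/32 7/16 1/2 1 } so 1659/4096
edge 14 of 15 (RED): { 0 1/4 3/8 25/64 51/128 103/256 207/512 829/2048 | 1659/4096 415/1024 13/32 7/16 1/2 1 } so 3317/8192
edge 15 of 15 (BLUE): { 0 1/4 3/8 25/64 51/128 103/256 207/512 829/2048 3317/8192 | 1659/4096 415/1024 13/32 7/16 1/2 1 } so 6635/16384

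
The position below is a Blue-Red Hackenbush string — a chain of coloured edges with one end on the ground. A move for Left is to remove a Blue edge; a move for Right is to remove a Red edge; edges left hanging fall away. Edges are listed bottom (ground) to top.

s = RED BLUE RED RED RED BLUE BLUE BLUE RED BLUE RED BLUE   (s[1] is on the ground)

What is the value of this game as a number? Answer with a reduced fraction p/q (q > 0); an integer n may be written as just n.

R: Left {  }, Right { 0 } — simplest -1
RB: Left { -1 }, Right { 0 } — simplest -1/2
RBR: Left { -1 }, Right { -1/2 0 } — simplest -3/4
RBRR: Left { -1 }, Right { -3/4 -1/2 0 } — simplest -7/8
RBRRR: Left { -1 }, Right { -7/8 -3/4 -1/2 0 } — simplest -15/16
RBRRRB: Left { -1 -15/16 }, Right { -7/8 -3/4 -1/2 0 } — simplest -29/32
RBRRRBB: Left { -1 -15/16 -29/32 }, Right { -7/8 -3/4 -1/2 0 } — simplest -57/64
RBRRRBBB: Left { -1 -15/16 -29/32 -57/64 }, Right { -7/8 -3/4 -1/2 0 } — simplest -113/128
RBRRRBBBR: Left { -1 -15/16 -29/32 -57/64 }, Right { -113/128 -7/8 -3/4 -1/2 0 } — simplest -227/256
RBRRRBBBRB: Left { -1 -15/16 -29/32 -57/64 -227/256 }, Right { -113/128 -7/8 -3/4 -1/2 0 } — simplest -453/512
RBRRRBBBRBR: Left { -1 -15/16 -29/32 -57/64 -227/256 }, Right { -453/512 -113/128 -7/8 -3/4 -1/2 0 } — simplest -907/1024
RBRRRBBBRBRB: Left { -1 -15/16 -29/32 -57/64 -227/256 -907/1024 }, Right { -453/512 -113/128 -7/8 -3/4 -1/2 0 } — simplest -1813/2048

-1813/2048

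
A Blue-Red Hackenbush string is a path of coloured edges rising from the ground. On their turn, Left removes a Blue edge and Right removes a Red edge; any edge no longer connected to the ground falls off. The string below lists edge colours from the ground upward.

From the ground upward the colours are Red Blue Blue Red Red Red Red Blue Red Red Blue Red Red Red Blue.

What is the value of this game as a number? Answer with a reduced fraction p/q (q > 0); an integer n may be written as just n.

edge 1 of 15 (Red): { · | 0 } gives -1
edge 2 of 15 (Blue): { -1 | 0 } gives -1/2
edge 3 of 15 (Blue): { -1, -1/2 | 0 } gives -1/4
edge 4 of 15 (Red): { -1, -1/2 | -1/4, 0 } gives -3/8
edge 5 of 15 (Red): { -1, -1/2 | -3/8, -1/4, 0 } gives -7/16
edge 6 of 15 (Red): { -1, -1/2 | -7/16, -3/8, -1/4, 0 } gives -15/32
edge 7 of 15 (Red): { -1, -1/2 | -15/32, -7/16, -3/8, -1/4, 0 } gives -31/64
edge 8 of 15 (Blue): { -1, -1/2, -31/64 | -15/32, -7/16, -3/8, -1/4, 0 } gives -61/128
edge 9 of 15 (Red): { -1, -1/2, -31/64 | -61/128, -15/32, -7/16, -3/8, -1/4, 0 } gives -123/256
edge 10 of 15 (Red): { -1, -1/2, -31/64 | -123/256, -61/128, -15/32, -7/16, -3/8, -1/4, 0 } gives -247/512
edge 11 of 15 (Blue): { -1, -1/2, -31/64, -247/512 | -123/256, -61/128, -15/32, -7/16, -3/8, -1/4, 0 } gives -493/1024
edge 12 of 15 (Red): { -1, -1/2, -31/64, -247/512 | -493/1024, -123/256, -61/128, -15/32, -7/16, -3/8, -1/4, 0 } gives -987/2048
edge 13 of 15 (Red): { -1, -1/2, -31/64, -247/512 | -987/2048, -493/1024, -123/256, -61/128, -15/32, -7/16, -3/8, -1/4, 0 } gives -1975/4096
edge 14 of 15 (Red): { -1, -1/2, -31/64, -247/512 | -1975/4096, -987/2048, -493/1024, -123/256, -61/128, -15/32, -7/16, -3/8, -1/4, 0 } gives -3951/8192
edge 15 of 15 (Blue): { -1, -1/2, -31/64, -247/512, -3951/8192 | -1975/4096, -987/2048, -493/1024, -123/256, -61/128, -15/32, -7/16, -3/8, -1/4, 0 } gives -7901/16384

-7901/16384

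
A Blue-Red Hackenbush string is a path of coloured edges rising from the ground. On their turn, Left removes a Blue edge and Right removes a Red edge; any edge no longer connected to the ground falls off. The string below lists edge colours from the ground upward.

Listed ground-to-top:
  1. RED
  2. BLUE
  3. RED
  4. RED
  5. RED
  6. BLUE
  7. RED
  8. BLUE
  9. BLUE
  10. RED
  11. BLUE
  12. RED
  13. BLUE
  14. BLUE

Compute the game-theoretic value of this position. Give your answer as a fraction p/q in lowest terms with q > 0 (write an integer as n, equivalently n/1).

Prefix values for RED BLUE RED RED RED BLUE RED BLUE BLUE RED BLUE RED BLUE BLUE via {L|R} + simplicity:
g_1 [R]  L=[(no moves)]  R=[0]  -> -1
g_2 [RB]  L=[-1]  R=[0]  -> -1/2
g_3 [RBR]  L=[-1]  R=[-1/2; 0]  -> -3/4
g_4 [RBRR]  L=[-1]  R=[-3/4; -1/2; 0]  -> -7/8
g_5 [RBRRR]  L=[-1]  R=[-7/8; -3/4; -1/2; 0]  -> -15/16
g_6 [RBRRRB]  L=[-1; -15/16]  R=[-7/8; -3/4; -1/2; 0]  -> -29/32
g_7 [RBRRRBR]  L=[-1; -15/16]  R=[-29/32; -7/8; -3/4; -1/2; 0]  -> -59/64
g_8 [RBRRRBRB]  L=[-1; -15/16; -59/64]  R=[-29/32; -7/8; -3/4; -1/2; 0]  -> -117/128
g_9 [RBRRRBRBB]  L=[-1; -15/16; -59/64; -117/128]  R=[-29/32; -7/8; -3/4; -1/2; 0]  -> -233/256
g_10 [RBRRRBRBBR]  L=[-1; -15/16; -59/64; -117/128]  R=[-233/256; -29/32; -7/8; -3/4; -1/2; 0]  -> -467/512
g_11 [RBRRRBRBBRB]  L=[-1; -15/16; -59/64; -117/128; -467/512]  R=[-233/256; -29/32; -7/8; -3/4; -1/2; 0]  -> -933/1024
g_12 [RBRRRBRBBRBR]  L=[-1; -15/16; -59/64; -117/128; -467/512]  R=[-933/1024; -233/256; -29/32; -7/8; -3/4; -1/2; 0]  -> -1867/2048
g_13 [RBRRRBRBBRBRB]  L=[-1; -15/16; -59/64; -117/128; -467/512; -1867/2048]  R=[-933/1024; -233/256; -29/32; -7/8; -3/4; -1/2; 0]  -> -3733/4096
g_14 [RBRRRBRBBRBRBB]  L=[-1; -15/16; -59/64; -117/128; -467/512; -1867/2048; -3733/4096]  R=[-933/1024; -233/256; -29/32; -7/8; -3/4; -1/2; 0]  -> -7465/8192

-7465/8192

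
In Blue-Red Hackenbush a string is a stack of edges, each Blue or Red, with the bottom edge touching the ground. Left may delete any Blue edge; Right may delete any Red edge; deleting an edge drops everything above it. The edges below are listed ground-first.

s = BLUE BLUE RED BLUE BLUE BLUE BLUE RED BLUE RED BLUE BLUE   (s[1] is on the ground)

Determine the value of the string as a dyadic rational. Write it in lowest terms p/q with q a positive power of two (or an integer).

2007/1024

B: Left { 0 }, Right { ∅ } — simplest 1
BB: Left { 0,1 }, Right { ∅ } — simplest 2
BBR: Left { 0,1 }, Right { 2 } — simplest 3/2
BBRB: Left { 0,1,3/2 }, Right { 2 } — simplest 7/4
BBRBB: Left { 0,1,3/2,7/4 }, Right { 2 } — simplest 15/8
BBRBBB: Left { 0,1,3/2,7/4,15/8 }, Right { 2 } — simplest 31/16
BBRBBBB: Left { 0,1,3/2,7/4,15/8,31/16 }, Right { 2 } — simplest 63/32
BBRBBBBR: Left { 0,1,3/2,7/4,15/8,31/16 }, Right { 63/32,2 } — simplest 125/64
BBRBBBBRB: Left { 0,1,3/2,7/4,15/8,31/16,125/64 }, Right { 63/32,2 } — simplest 251/128
BBRBBBBRBR: Left { 0,1,3/2,7/4,15/8,31/16,125/64 }, Right { 251/128,63/32,2 } — simplest 501/256
BBRBBBBRBRB: Left { 0,1,3/2,7/4,15/8,31/16,125/64,501/256 }, Right { 251/128,63/32,2 } — simplest 1003/512
BBRBBBBRBRBB: Left { 0,1,3/2,7/4,15/8,31/16,125/64,501/256,1003/512 }, Right { 251/128,63/32,2 } — simplest 2007/1024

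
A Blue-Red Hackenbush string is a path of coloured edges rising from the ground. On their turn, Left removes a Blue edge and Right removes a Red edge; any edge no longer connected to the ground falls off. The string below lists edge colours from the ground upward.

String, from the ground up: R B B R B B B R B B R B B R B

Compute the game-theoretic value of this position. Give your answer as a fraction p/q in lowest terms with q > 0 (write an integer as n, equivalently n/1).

step 1: add R to get R; options L={ none } R={ 0 } — -1
step 2: add B to get RB; options L={ -1 } R={ 0 } — -1/2
step 3: add B to get RBB; options L={ -1; -1/2 } R={ 0 } — -1/4
step 4: add R to get RBBR; options L={ -1; -1/2 } R={ -1/4; 0 } — -3/8
step 5: add B to get RBBRB; options L={ -1; -1/2; -3/8 } R={ -1/4; 0 } — -5/16
step 6: add B to get RBBRBB; options L={ -1; -1/2; -3/8; -5/16 } R={ -1/4; 0 } — -9/32
step 7: add B to get RBBRBBB; options L={ -1; -1/2; -3/8; -5/16; -9/32 } R={ -1/4; 0 } — -17/64
step 8: add R to get RBBRBBBR; options L={ -1; -1/2; -3/8; -5/16; -9/32 } R={ -17/64; -1/4; 0 } — -35/128
step 9: add B to get RBBRBBBRB; options L={ -1; -1/2; -3/8; -5/16; -9/32; -35/128 } R={ -17/64; -1/4; 0 } — -69/256
step 10: add B to get RBBRBBBRBB; options L={ -1; -1/2; -3/8; -5/16; -9/32; -35/128; -69/256 } R={ -17/64; -1/4; 0 } — -137/512
step 11: add R to get RBBRBBBRBBR; options L={ -1; -1/2; -3/8; -5/16; -9/32; -35/128; -69/256 } R={ -137/512; -17/64; -1/4; 0 } — -275/1024
step 12: add B to get RBBRBBBRBBRB; options L={ -1; -1/2; -3/8; -5/16; -9/32; -35/128; -69/256; -275/1024 } R={ -137/512; -17/64; -1/4; 0 } — -549/2048
step 13: add B to get RBBRBBBRBBRBB; options L={ -1; -1/2; -3/8; -5/16; -9/32; -35/128; -69/256; -275/1024; -549/2048 } R={ -137/512; -17/64; -1/4; 0 } — -1097/4096
step 14: add R to get RBBRBBBRBBRBBR; options L={ -1; -1/2; -3/8; -5/16; -9/32; -35/128; -69/256; -275/1024; -549/2048 } R={ -1097/4096; -137/512; -17/64; -1/4; 0 } — -2195/8192
step 15: add B to get RBBRBBBRBBRBBRB; options L={ -1; -1/2; -3/8; -5/16; -9/32; -35/128; -69/256; -275/1024; -549/2048; -2195/8192 } R={ -1097/4096; -137/512; -17/64; -1/4; 0 } — -4389/16384

-4389/16384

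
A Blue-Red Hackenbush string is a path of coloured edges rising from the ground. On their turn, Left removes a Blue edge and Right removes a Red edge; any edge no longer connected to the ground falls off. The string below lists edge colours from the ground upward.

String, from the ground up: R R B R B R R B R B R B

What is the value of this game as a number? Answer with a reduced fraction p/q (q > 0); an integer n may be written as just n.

-1749/1024

value(R) = { ∅ | 0 } => -1
value(RR) = { ∅ | -1, 0 } => -2
value(RRB) = { -2 | -1, 0 } => -3/2
value(RRBR) = { -2 | -3/2, -1, 0 } => -7/4
value(RRBRB) = { -2, -7/4 | -3/2, -1, 0 } => -13/8
value(RRBRBR) = { -2, -7/4 | -13/8, -3/2, -1, 0 } => -27/16
value(RRBRBRR) = { -2, -7/4 | -27/16, -13/8, -3/2, -1, 0 } => -55/32
value(RRBRBRRB) = { -2, -7/4, -55/32 | -27/16, -13/8, -3/2, -1, 0 } => -109/64
value(RRBRBRRBR) = { -2, -7/4, -55/32 | -109/64, -27/16, -13/8, -3/2, -1, 0 } => -219/128
value(RRBRBRRBRB) = { -2, -7/4, -55/32, -219/128 | -109/64, -27/16, -13/8, -3/2, -1, 0 } => -437/256
value(RRBRBRRBRBR) = { -2, -7/4, -55/32, -219/128 | -437/256, -109/64, -27/16, -13/8, -3/2, -1, 0 } => -875/512
value(RRBRBRRBRBRB) = { -2, -7/4, -55/32, -219/128, -875/512 | -437/256, -109/64, -27/16, -13/8, -3/2, -1, 0 } => -1749/1024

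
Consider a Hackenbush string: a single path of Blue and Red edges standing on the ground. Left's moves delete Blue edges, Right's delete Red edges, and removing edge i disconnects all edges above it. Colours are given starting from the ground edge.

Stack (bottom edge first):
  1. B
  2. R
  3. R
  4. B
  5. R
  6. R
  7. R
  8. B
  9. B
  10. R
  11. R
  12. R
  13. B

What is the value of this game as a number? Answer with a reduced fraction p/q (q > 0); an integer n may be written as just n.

1123/4096

v_1 [B]  L=[0]  R=[(no moves)]  — 1
v_2 [BR]  L=[0]  R=[1]  — 1/2
v_3 [BRR]  L=[0]  R=[1/2, 1]  — 1/4
v_4 [BRRB]  L=[0, 1/4]  R=[1/2, 1]  — 3/8
v_5 [BRRBR]  L=[0, 1/4]  R=[3/8, 1/2, 1]  — 5/16
v_6 [BRRBRR]  L=[0, 1/4]  R=[5/16, 3/8, 1/2, 1]  — 9/32
v_7 [BRRBRRR]  L=[0, 1/4]  R=[9/32, 5/16, 3/8, 1/2, 1]  — 17/64
v_8 [BRRBRRRB]  L=[0, 1/4, 17/64]  R=[9/32, 5/16, 3/8, 1/2, 1]  — 35/128
v_9 [BRRBRRRBB]  L=[0, 1/4, 17/64, 35/128]  R=[9/32, 5/16, 3/8, 1/2, 1]  — 71/256
v_10 [BRRBRRRBBR]  L=[0, 1/4, 17/64, 35/128]  R=[71/256, 9/32, 5/16, 3/8, 1/2, 1]  — 141/512
v_11 [BRRBRRRBBRR]  L=[0, 1/4, 17/64, 35/128]  R=[141/512, 71/256, 9/32, 5/16, 3/8, 1/2, 1]  — 281/1024
v_12 [BRRBRRRBBRRR]  L=[0, 1/4, 17/64, 35/128]  R=[281/1024, 141/512, 71/256, 9/32, 5/16, 3/8, 1/2, 1]  — 561/2048
v_13 [BRRBRRRBBRRRB]  L=[0, 1/4, 17/64, 35/128, 561/2048]  R=[281/1024, 141/512, 71/256, 9/32, 5/16, 3/8, 1/2, 1]  — 1123/4096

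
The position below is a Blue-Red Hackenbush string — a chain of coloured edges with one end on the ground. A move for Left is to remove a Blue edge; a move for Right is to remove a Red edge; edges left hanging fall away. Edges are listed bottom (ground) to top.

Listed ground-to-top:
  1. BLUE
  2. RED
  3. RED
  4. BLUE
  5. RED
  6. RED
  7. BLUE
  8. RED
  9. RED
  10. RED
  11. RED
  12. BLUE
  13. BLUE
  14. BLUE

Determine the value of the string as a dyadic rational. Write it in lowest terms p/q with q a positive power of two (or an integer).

2319/8192

Recurse on prefixes of the 14-edge string BLUE RED RED BLUE RED RED BLUE RED RED RED RED BLUE BLUE BLUE:
G(B) = { 0 | — } => 1
G(BR) = { 0 | 1 } => 1/2
G(BRR) = { 0 | 1/2,1 } => 1/4
G(BRRB) = { 0,1/4 | 1/2,1 } => 3/8
G(BRRBR) = { 0,1/4 | 3/8,1/2,1 } => 5/16
G(BRRBRR) = { 0,1/4 | 5/16,3/8,1/2,1 } => 9/32
G(BRRBRRB) = { 0,1/4,9/32 | 5/16,3/8,1/2,1 } => 19/64
G(BRRBRRBR) = { 0,1/4,9/32 | 19/64,5/16,3/8,1/2,1 } => 37/128
G(BRRBRRBRR) = { 0,1/4,9/32 | 37/128,19/64,5/16,3/8,1/2,1 } => 73/256
G(BRRBRRBRRR) = { 0,1/4,9/32 | 73/256,37/128,19/64,5/16,3/8,1/2,1 } => 145/512
G(BRRBRRBRRRR) = { 0,1/4,9/32 | 145/512,73/256,37/128,19/64,5/16,3/8,1/2,1 } => 289/1024
G(BRRBRRBRRRRB) = { 0,1/4,9/32,289/1024 | 145/512,73/256,37/128,19/64,5/16,3/8,1/2,1 } => 579/2048
G(BRRBRRBRRRRBB) = { 0,1/4,9/32,289/1024,579/2048 | 145/512,73/256,37/128,19/64,5/16,3/8,1/2,1 } => 1159/4096
G(BRRBRRBRRRRBBB) = { 0,1/4,9/32,289/1024,579/2048,1159/4096 | 145/512,73/256,37/128,19/64,5/16,3/8,1/2,1 } => 2319/8192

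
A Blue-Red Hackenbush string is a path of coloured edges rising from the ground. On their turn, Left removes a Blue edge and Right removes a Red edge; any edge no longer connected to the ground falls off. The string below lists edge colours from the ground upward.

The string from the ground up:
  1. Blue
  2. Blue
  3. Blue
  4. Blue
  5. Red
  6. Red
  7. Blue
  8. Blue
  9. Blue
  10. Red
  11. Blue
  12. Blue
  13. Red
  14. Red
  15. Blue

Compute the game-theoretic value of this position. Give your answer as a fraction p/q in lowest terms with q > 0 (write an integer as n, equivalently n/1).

7091/2048

Build val(s[:k]) for k = 1..15, string s = Blue Blue Blue Blue Red Red Blue Blue Blue Red Blue Blue Red Red Blue.
step 1: add Blue to get B; options L={ 0 } R={ · } gives 1
step 2: add Blue to get BB; options L={ 0; 1 } R={ · } gives 2
step 3: add Blue to get BBB; options L={ 0; 1; 2 } R={ · } gives 3
step 4: add Blue to get BBBB; options L={ 0; 1; 2; 3 } R={ · } gives 4
step 5: add Red to get BBBBR; options L={ 0; 1; 2; 3 } R={ 4 } gives 7/2
step 6: add Red to get BBBBRR; options L={ 0; 1; 2; 3 } R={ 7/2; 4 } gives 13/4
step 7: add Blue to get BBBBRRB; options L={ 0; 1; 2; 3; 13/4 } R={ 7/2; 4 } gives 27/8
step 8: add Blue to get BBBBRRBB; options L={ 0; 1; 2; 3; 13/4; 27/8 } R={ 7/2; 4 } gives 55/16
step 9: add Blue to get BBBBRRBBB; options L={ 0; 1; 2; 3; 13/4; 27/8; 55/16 } R={ 7/2; 4 } gives 111/32
step 10: add Red to get BBBBRRBBBR; options L={ 0; 1; 2; 3; 13/4; 27/8; 55/16 } R={ 111/32; 7/2; 4 } gives 221/64
step 11: add Blue to get BBBBRRBBBRB; options L={ 0; 1; 2; 3; 13/4; 27/8; 55/16; 221/64 } R={ 111/32; 7/2; 4 } gives 443/128
step 12: add Blue to get BBBBRRBBBRBB; options L={ 0; 1; 2; 3; 13/4; 27/8; 55/16; 221/64; 443/128 } R={ 111/32; 7/2; 4 } gives 887/256
step 13: add Red to get BBBBRRBBBRBBR; options L={ 0; 1; 2; 3; 13/4; 27/8; 55/16; 221/64; 443/128 } R={ 887/256; 111/32; 7/2; 4 } gives 1773/512
step 14: add Red to get BBBBRRBBBRBBRR; options L={ 0; 1; 2; 3; 13/4; 27/8; 55/16; 221/64; 443/128 } R={ 1773/512; 887/256; 111/32; 7/2; 4 } gives 3545/1024
step 15: add Blue to get BBBBRRBBBRBBRRB; options L={ 0; 1; 2; 3; 13/4; 27/8; 55/16; 221/64; 443/128; 3545/1024 } R={ 1773/512; 887/256; 111/32; 7/2; 4 } gives 7091/2048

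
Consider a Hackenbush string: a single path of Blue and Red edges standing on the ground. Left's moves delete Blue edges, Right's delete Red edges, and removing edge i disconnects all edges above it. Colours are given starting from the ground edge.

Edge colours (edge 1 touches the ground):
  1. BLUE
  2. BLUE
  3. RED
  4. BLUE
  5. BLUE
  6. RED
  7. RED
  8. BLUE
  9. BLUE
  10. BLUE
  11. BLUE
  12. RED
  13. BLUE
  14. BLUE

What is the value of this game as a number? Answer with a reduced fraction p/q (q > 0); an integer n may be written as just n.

7415/4096

B: Left { 0 }, Right { — } => simplest 1
BB: Left { 0; 1 }, Right { — } => simplest 2
BBR: Left { 0; 1 }, Right { 2 } => simplest 3/2
BBRB: Left { 0; 1; 3/2 }, Right { 2 } => simplest 7/4
BBRBB: Left { 0; 1; 3/2; 7/4 }, Right { 2 } => simplest 15/8
BBRBBR: Left { 0; 1; 3/2; 7/4 }, Right { 15/8; 2 } => simplest 29/16
BBRBBRR: Left { 0; 1; 3/2; 7/4 }, Right { 29/16; 15/8; 2 } => simplest 57/32
BBRBBRRB: Left { 0; 1; 3/2; 7/4; 57/32 }, Right { 29/16; 15/8; 2 } => simplest 115/64
BBRBBRRBB: Left { 0; 1; 3/2; 7/4; 57/32; 115/64 }, Right { 29/16; 15/8; 2 } => simplest 231/128
BBRBBRRBBB: Left { 0; 1; 3/2; 7/4; 57/32; 115/64; 231/128 }, Right { 29/16; 15/8; 2 } => simplest 463/256
BBRBBRRBBBB: Left { 0; 1; 3/2; 7/4; 57/32; 115/64; 231/128; 463/256 }, Right { 29/16; 15/8; 2 } => simplest 927/512
BBRBBRRBBBBR: Left { 0; 1; 3/2; 7/4; 57/32; 115/64; 231/128; 463/256 }, Right { 927/512; 29/16; 15/8; 2 } => simplest 1853/1024
BBRBBRRBBBBRB: Left { 0; 1; 3/2; 7/4; 57/32; 115/64; 231/128; 463/256; 1853/1024 }, Right { 927/512; 29/16; 15/8; 2 } => simplest 3707/2048
BBRBBRRBBBBRBB: Left { 0; 1; 3/2; 7/4; 57/32; 115/64; 231/128; 463/256; 1853/1024; 3707/2048 }, Right { 927/512; 29/16; 15/8; 2 } => simplest 7415/4096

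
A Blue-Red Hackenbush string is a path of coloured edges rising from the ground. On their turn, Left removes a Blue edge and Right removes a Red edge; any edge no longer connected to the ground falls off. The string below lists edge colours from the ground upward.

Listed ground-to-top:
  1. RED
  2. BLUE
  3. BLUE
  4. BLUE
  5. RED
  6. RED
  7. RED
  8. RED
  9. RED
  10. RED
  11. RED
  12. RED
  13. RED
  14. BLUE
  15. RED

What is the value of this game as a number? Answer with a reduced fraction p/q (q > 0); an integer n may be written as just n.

Recurse on prefixes of the 15-edge string RED BLUE BLUE BLUE RED RED RED RED RED RED RED RED RED BLUE RED:
val_1 [R]  L=[]  R=[0]  = -1
val_2 [RB]  L=[-1]  R=[0]  = -1/2
val_3 [RBB]  L=[-1,-1/2]  R=[0]  = -1/4
val_4 [RBBB]  L=[-1,-1/2,-1/4]  R=[0]  = -1/8
val_5 [RBBBR]  L=[-1,-1/2,-1/4]  R=[-1/8,0]  = -3/16
val_6 [RBBBRR]  L=[-1,-1/2,-1/4]  R=[-3/16,-1/8,0]  = -7/32
val_7 [RBBBRRR]  L=[-1,-1/2,-1/4]  R=[-7/32,-3/16,-1/8,0]  = -15/64
val_8 [RBBBRRRR]  L=[-1,-1/2,-1/4]  R=[-15/64,-7/32,-3/16,-1/8,0]  = -31/128
val_9 [RBBBRRRRR]  L=[-1,-1/2,-1/4]  R=[-31/128,-15/64,-7/32,-3/16,-1/8,0]  = -63/256
val_10 [RBBBRRRRRR]  L=[-1,-1/2,-1/4]  R=[-63/256,-31/128,-15/64,-7/32,-3/16,-1/8,0]  = -127/512
val_11 [RBBBRRRRRRR]  L=[-1,-1/2,-1/4]  R=[-127/512,-63/256,-31/128,-15/64,-7/32,-3/16,-1/8,0]  = -255/1024
val_12 [RBBBRRRRRRRR]  L=[-1,-1/2,-1/4]  R=[-255/1024,-127/512,-63/256,-31/128,-15/64,-7/32,-3/16,-1/8,0]  = -511/2048
val_13 [RBBBRRRRRRRRR]  L=[-1,-1/2,-1/4]  R=[-511/2048,-255/1024,-127/512,-63/256,-31/128,-15/64,-7/32,-3/16,-1/8,0]  = -1023/4096
val_14 [RBBBRRRRRRRRRB]  L=[-1,-1/2,-1/4,-1023/4096]  R=[-511/2048,-255/1024,-127/512,-63/256,-31/128,-15/64,-7/32,-3/16,-1/8,0]  = -2045/8192
val_15 [RBBBRRRRRRRRRBR]  L=[-1,-1/2,-1/4,-1023/4096]  R=[-2045/8192,-511/2048,-255/1024,-127/512,-63/256,-31/128,-15/64,-7/32,-3/16,-1/8,0]  = -4091/16384

-4091/16384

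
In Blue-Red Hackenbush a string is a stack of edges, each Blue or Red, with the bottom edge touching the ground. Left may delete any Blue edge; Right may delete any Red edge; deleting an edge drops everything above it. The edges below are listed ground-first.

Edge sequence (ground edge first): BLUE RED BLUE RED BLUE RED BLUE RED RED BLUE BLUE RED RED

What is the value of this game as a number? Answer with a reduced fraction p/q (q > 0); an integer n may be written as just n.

Build g(s[:k]) for k = 1..13, string s = BLUE RED BLUE RED BLUE RED BLUE RED RED BLUE BLUE RED RED.
1 of 13 · B · max L 0 · min R +∞ — 1
2 of 13 · BR · max L 0 · min R 1 — 1/2
3 of 13 · BRB · max L 1/2 · min R 1 — 3/4
4 of 13 · BRBR · max L 1/2 · min R 3/4 — 5/8
5 of 13 · BRBRB · max L 5/8 · min R 3/4 — 11/16
6 of 13 · BRBRBR · max L 5/8 · min R 11/16 — 21/32
7 of 13 · BRBRBRB · max L 21/32 · min R 11/16 — 43/64
8 of 13 · BRBRBRBR · max L 21/32 · min R 43/64 — 85/128
9 of 13 · BRBRBRBRR · max L 21/32 · min R 85/128 — 169/256
10 of 13 · BRBRBRBRRB · max L 169/256 · min R 85/128 — 339/512
11 of 13 · BRBRBRBRRBB · max L 339/512 · min R 85/128 — 679/1024
12 of 13 · BRBRBRBRRBBR · max L 339/512 · min R 679/1024 — 1357/2048
13 of 13 · BRBRBRBRRBBRR · max L 339/512 · min R 1357/2048 — 2713/4096

2713/4096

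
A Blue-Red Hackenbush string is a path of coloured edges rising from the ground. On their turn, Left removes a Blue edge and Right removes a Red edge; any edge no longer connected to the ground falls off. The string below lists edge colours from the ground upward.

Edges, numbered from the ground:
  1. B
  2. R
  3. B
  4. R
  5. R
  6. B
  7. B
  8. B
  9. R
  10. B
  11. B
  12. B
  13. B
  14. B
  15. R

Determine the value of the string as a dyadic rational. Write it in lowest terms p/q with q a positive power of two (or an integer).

Prefix values for B R B R R B B B R B B B B B R via {L|R} + simplicity:
value(B) = { 0 |  } = 1
value(BR) = { 0 | 1 } = 1/2
value(BRB) = { 0 1/2 | 1 } = 3/4
value(BRBR) = { 0 1/2 | 3/4 1 } = 5/8
value(BRBRR) = { 0 1/2 | 5/8 3/4 1 } = 9/16
value(BRBRRB) = { 0 1/2 9/16 | 5/8 3/4 1 } = 19/32
value(BRBRRBB) = { 0 1/2 9/16 19/32 | 5/8 3/4 1 } = 39/64
value(BRBRRBBB) = { 0 1/2 9/16 19/32 39/64 | 5/8 3/4 1 } = 79/128
value(BRBRRBBBR) = { 0 1/2 9/16 19/32 39/64 | 79/128 5/8 3/4 1 } = 157/256
value(BRBRRBBBRB) = { 0 1/2 9/16 19/32 39/64 157/256 | 79/128 5/8 3/4 1 } = 315/512
value(BRBRRBBBRBB) = { 0 1/2 9/16 19/32 39/64 157/256 315/512 | 79/128 5/8 3/4 1 } = 631/1024
value(BRBRRBBBRBBB) = { 0 1/2 9/16 19/32 39/64 157/256 315/512 631/1024 | 79/128 5/8 3/4 1 } = 1263/2048
value(BRBRRBBBRBBBB) = { 0 1/2 9/16 19/32 39/64 157/256 315/512 631/1024 1263/2048 | 79/128 5/8 3/4 1 } = 2527/4096
value(BRBRRBBBRBBBBB) = { 0 1/2 9/16 19/32 39/64 157/256 315/512 631/1024 1263/2048 2527/4096 | 79/128 5/8 3/4 1 } = 5055/8192
value(BRBRRBBBRBBBBBR) = { 0 1/2 9/16 19/32 39/64 157/256 315/512 631/1024 1263/2048 2527/4096 | 5055/8192 79/128 5/8 3/4 1 } = 10109/16384

10109/16384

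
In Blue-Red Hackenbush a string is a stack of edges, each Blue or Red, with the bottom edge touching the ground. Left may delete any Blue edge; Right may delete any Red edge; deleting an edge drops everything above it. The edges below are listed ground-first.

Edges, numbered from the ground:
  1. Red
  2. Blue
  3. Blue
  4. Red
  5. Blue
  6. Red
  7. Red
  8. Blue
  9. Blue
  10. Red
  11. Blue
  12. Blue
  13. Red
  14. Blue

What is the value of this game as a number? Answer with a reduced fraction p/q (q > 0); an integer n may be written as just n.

-2853/8192

R: Left { none }, Right { 0 } → simplest -1
RB: Left { -1 }, Right { 0 } → simplest -1/2
RBB: Left { -1; -1/2 }, Right { 0 } → simplest -1/4
RBBR: Left { -1; -1/2 }, Right { -1/4; 0 } → simplest -3/8
RBBRB: Left { -1; -1/2; -3/8 }, Right { -1/4; 0 } → simplest -5/16
RBBRBR: Left { -1; -1/2; -3/8 }, Right { -5/16; -1/4; 0 } → simplest -11/32
RBBRBRR: Left { -1; -1/2; -3/8 }, Right { -11/32; -5/16; -1/4; 0 } → simplest -23/64
RBBRBRRB: Left { -1; -1/2; -3/8; -23/64 }, Right { -11/32; -5/16; -1/4; 0 } → simplest -45/128
RBBRBRRBB: Left { -1; -1/2; -3/8; -23/64; -45/128 }, Right { -11/32; -5/16; -1/4; 0 } → simplest -89/256
RBBRBRRBBR: Left { -1; -1/2; -3/8; -23/64; -45/128 }, Right { -89/256; -11/32; -5/16; -1/4; 0 } → simplest -179/512
RBBRBRRBBRB: Left { -1; -1/2; -3/8; -23/64; -45/128; -179/512 }, Right { -89/256; -11/32; -5/16; -1/4; 0 } → simplest -357/1024
RBBRBRRBBRBB: Left { -1; -1/2; -3/8; -23/64; -45/128; -179/512; -357/1024 }, Right { -89/256; -11/32; -5/16; -1/4; 0 } → simplest -713/2048
RBBRBRRBBRBBR: Left { -1; -1/2; -3/8; -23/64; -45/128; -179/512; -357/1024 }, Right { -713/2048; -89/256; -11/32; -5/16; -1/4; 0 } → simplest -1427/4096
RBBRBRRBBRBBRB: Left { -1; -1/2; -3/8; -23/64; -45/128; -179/512; -357/1024; -1427/4096 }, Right { -713/2048; -89/256; -11/32; -5/16; -1/4; 0 } → simplest -2853/8192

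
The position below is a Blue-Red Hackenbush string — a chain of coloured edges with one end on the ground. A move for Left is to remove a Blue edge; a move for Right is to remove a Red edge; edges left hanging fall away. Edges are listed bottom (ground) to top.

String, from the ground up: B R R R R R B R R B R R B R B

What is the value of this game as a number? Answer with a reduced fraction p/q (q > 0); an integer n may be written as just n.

587/16384

Recurse on prefixes of the 15-edge string B R R R R R B R R B R R B R B:
1 of 15 · B · max L 0 · min R +∞ => 1
2 of 15 · BR · max L 0 · min R 1 => 1/2
3 of 15 · BRR · max L 0 · min R 1/2 => 1/4
4 of 15 · BRRR · max L 0 · min R 1/4 => 1/8
5 of 15 · BRRRR · max L 0 · min R 1/8 => 1/16
6 of 15 · BRRRRR · max L 0 · min R 1/16 => 1/32
7 of 15 · BRRRRRB · max L 1/32 · min R 1/16 => 3/64
8 of 15 · BRRRRRBR · max L 1/32 · min R 3/64 => 5/128
9 of 15 · BRRRRRBRR · max L 1/32 · min R 5/128 => 9/256
10 of 15 · BRRRRRBRRB · max L 9/256 · min R 5/128 => 19/512
11 of 15 · BRRRRRBRRBR · max L 9/256 · min R 19/512 => 37/1024
12 of 15 · BRRRRRBRRBRR · max L 9/256 · min R 37/1024 => 73/2048
13 of 15 · BRRRRRBRRBRRB · max L 73/2048 · min R 37/1024 => 147/4096
14 of 15 · BRRRRRBRRBRRBR · max L 73/2048 · min R 147/4096 => 293/8192
15 of 15 · BRRRRRBRRBRRBRB · max L 293/8192 · min R 147/4096 => 587/16384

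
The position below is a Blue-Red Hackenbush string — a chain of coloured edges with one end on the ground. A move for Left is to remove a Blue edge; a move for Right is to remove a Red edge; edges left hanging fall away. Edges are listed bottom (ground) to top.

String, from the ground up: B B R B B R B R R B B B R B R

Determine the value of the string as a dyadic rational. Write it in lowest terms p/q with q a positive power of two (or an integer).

14965/8192

Recurse on prefixes of the 15-edge string B B R B B R B R R B B B R B R:
step 1: add B to get B; options L={ 0 } R={  } so 1
step 2: add B to get BB; options L={ 0 1 } R={  } so 2
step 3: add R to get BBR; options L={ 0 1 } R={ 2 } so 3/2
step 4: add B to get BBRB; options L={ 0 1 3/2 } R={ 2 } so 7/4
step 5: add B to get BBRBB; options L={ 0 1 3/2 7/4 } R={ 2 } so 15/8
step 6: add R to get BBRBBR; options L={ 0 1 3/2 7/4 } R={ 15/8 2 } so 29/16
step 7: add B to get BBRBBRB; options L={ 0 1 3/2 7/4 29/16 } R={ 15/8 2 } so 59/32
step 8: add R to get BBRBBRBR; options L={ 0 1 3/2 7/4 29/16 } R={ 59/32 15/8 2 } so 117/64
step 9: add R to get BBRBBRBRR; options L={ 0 1 3/2 7/4 29/16 } R={ 117/64 59/32 15/8 2 } so 233/128
step 10: add B to get BBRBBRBRRB; options L={ 0 1 3/2 7/4 29/16 233/128 } R={ 117/64 59/32 15/8 2 } so 467/256
step 11: add B to get BBRBBRBRRBB; options L={ 0 1 3/2 7/4 29/16 233/128 467/256 } R={ 117/64 59/32 15/8 2 } so 935/512
step 12: add B to get BBRBBRBRRBBB; options L={ 0 1 3/2 7/4 29/16 233/128 467/256 935/512 } R={ 117/64 59/32 15/8 2 } so 1871/1024
step 13: add R to get BBRBBRBRRBBBR; options L={ 0 1 3/2 7/4 29/16 233/128 467/256 935/512 } R={ 1871/1024 117/64 59/32 15/8 2 } so 3741/2048
step 14: add B to get BBRBBRBRRBBBRB; options L={ 0 1 3/2 7/4 29/16 233/128 467/256 935/512 3741/2048 } R={ 1871/1024 117/64 59/32 15/8 2 } so 7483/4096
step 15: add R to get BBRBBRBRRBBBRBR; options L={ 0 1 3/2 7/4 29/16 233/128 467/256 935/512 3741/2048 } R={ 7483/4096 1871/1024 117/64 59/32 15/8 2 } so 14965/8192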